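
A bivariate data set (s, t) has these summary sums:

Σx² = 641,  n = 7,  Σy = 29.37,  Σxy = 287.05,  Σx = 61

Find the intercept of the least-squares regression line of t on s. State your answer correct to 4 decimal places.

1.7182

Sxx = Σx² − (Σx)²/n = 641 − 531.571429 = 109.428571
Sxy = Σxy − (Σx)(Σy)/n = 287.05 − 255.938571 = 31.111429
b = Sxy/Sxx = 31.111429/109.428571 = 0.284308
a = ȳ − b·x̄ = 4.195714 − 0.284308·8.714286 = 1.718172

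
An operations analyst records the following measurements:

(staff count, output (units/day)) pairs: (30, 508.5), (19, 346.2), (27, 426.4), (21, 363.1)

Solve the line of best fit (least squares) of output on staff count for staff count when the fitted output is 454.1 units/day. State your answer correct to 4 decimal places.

n = 4, Σx = 97, Σy = 1644.2, Σxy = 40970.7, Σx² = 2431
Sxx = Σx² − (Σx)²/n = 2431 − 2352.25 = 78.75
Sxy = Σxy − (Σx)(Σy)/n = 40970.7 − 39871.85 = 1098.85
b = Sxy/Sxx = 1098.85/78.75 = 13.953651
a = ȳ − b·x̄ = 411.05 − 13.953651·24.25 = 72.673968
Set a + b·x = 454.1: x = (454.1 − 72.673968) / 13.953651 = 27.335214

27.3352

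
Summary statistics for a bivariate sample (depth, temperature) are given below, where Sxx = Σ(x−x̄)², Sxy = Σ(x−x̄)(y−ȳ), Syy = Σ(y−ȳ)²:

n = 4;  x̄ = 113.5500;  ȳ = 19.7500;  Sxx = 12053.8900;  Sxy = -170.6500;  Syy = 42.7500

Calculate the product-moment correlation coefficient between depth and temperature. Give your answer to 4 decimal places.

r = Sxy/√(Sxx·Syy) = -170.65/√(515303.7975) = -170.65/717.846639 = -0.237725

-0.2377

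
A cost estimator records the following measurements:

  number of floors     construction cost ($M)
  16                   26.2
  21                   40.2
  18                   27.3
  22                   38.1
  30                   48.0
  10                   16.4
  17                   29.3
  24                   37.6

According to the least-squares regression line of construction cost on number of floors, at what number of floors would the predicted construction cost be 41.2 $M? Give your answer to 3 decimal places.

n = 8, Σx = 158, Σy = 263.1, Σxy = 5597.5, Σx² = 3370
Sxx = Σx² − (Σx)²/n = 3370 − 3120.5 = 249.5
Sxy = Σxy − (Σx)(Σy)/n = 5597.5 − 5196.225 = 401.275
b = Sxy/Sxx = 401.275/249.5 = 1.608317
a = ȳ − b·x̄ = 32.8875 − 1.608317·19.75 = 1.123246
Set a + b·x = 41.2: x = (41.2 − 1.123246) / 1.608317 = 24.918447

24.918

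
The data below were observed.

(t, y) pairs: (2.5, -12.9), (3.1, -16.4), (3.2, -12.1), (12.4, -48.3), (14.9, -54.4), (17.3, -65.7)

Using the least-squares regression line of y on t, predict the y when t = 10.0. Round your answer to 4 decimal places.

n = 6, Σx = 53.4, Σy = -209.8, Σxy = -2667.9, Σx² = 701.16
Sxx = Σx² − (Σx)²/n = 701.16 − 475.26 = 225.9
Sxy = Σxy − (Σx)(Σy)/n = -2667.9 − (-1867.22) = -800.68
b = Sxy/Sxx = -800.68/225.9 = -3.544400
a = ȳ − b·x̄ = -34.966667 − (-3.544400)·8.9 = -3.421505
ŷ(10.0) = a + b·10.0 = -3.421505 + (-3.544400)·10 = -38.865507

-38.8655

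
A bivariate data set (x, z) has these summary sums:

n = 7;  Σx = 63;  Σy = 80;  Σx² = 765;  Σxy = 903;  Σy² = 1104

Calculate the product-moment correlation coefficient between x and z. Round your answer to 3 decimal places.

Sxx = Σx² − (Σx)²/n = 765 − 567 = 198
Sxy = Σxy − (Σx)(Σy)/n = 903 − 720 = 183
Syy = Σy² − (Σy)²/n = 1104 − 914.285714 = 189.714286
r = Sxy/√(Sxx·Syy) = 183/√(37563.428571) = 183/193.812870 = 0.944210

0.944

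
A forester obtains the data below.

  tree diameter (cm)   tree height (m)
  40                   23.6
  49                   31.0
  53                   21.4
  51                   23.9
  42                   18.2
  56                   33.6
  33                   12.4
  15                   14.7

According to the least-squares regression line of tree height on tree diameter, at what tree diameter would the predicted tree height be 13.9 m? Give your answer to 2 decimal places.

21.71

n = 8, Σx = 339, Σy = 178.8, Σxy = 8091.8, Σx² = 15625
Sxx = Σx² − (Σx)²/n = 15625 − 14365.125 = 1259.875
Sxy = Σxy − (Σx)(Σy)/n = 8091.8 − 7576.65 = 515.15
b = Sxy/Sxx = 515.15/1259.875 = 0.408890
a = ȳ − b·x̄ = 22.35 − 0.408890·42.375 = 5.023296
Set a + b·x = 13.9: x = (13.9 − 5.023296) / 0.408890 = 21.709284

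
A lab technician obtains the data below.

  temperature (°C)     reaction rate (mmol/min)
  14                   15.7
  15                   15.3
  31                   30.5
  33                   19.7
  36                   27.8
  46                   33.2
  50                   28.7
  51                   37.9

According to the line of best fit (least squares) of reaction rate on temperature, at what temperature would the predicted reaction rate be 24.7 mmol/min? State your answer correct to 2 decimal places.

31.72

n = 8, Σx = 276, Σy = 208.8, Σxy = 7940.8, Σx² = 10984
Sxx = Σx² − (Σx)²/n = 10984 − 9522 = 1462
Sxy = Σxy − (Σx)(Σy)/n = 7940.8 − 7203.6 = 737.2
b = Sxy/Sxx = 737.2/1462 = 0.504241
a = ȳ − b·x̄ = 26.1 − 0.504241·34.5 = 8.703694
Set a + b·x = 24.7: x = (24.7 − 8.703694) / 0.504241 = 31.723549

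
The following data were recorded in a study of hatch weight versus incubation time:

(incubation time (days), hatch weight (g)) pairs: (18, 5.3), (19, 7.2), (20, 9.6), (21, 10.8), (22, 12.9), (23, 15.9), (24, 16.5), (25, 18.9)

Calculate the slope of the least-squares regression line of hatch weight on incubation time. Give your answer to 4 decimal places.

n = 8, Σx = 172, Σy = 97.1, Σxy = 2169, Σx² = 3740
Sxx = Σx² − (Σx)²/n = 3740 − 3698 = 42
Sxy = Σxy − (Σx)(Σy)/n = 2169 − 2087.65 = 81.35
b = Sxy/Sxx = 81.35/42 = 1.936905

1.9369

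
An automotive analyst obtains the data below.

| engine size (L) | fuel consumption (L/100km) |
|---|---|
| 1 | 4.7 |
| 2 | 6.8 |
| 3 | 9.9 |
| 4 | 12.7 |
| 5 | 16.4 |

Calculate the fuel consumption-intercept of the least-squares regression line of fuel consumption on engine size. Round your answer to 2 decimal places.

n = 5, Σx = 15, Σy = 50.5, Σxy = 180.8, Σx² = 55
Sxx = Σx² − (Σx)²/n = 55 − 45 = 10
Sxy = Σxy − (Σx)(Σy)/n = 180.8 − 151.5 = 29.3
b = Sxy/Sxx = 29.3/10 = 2.93
a = ȳ − b·x̄ = 10.1 − 2.93·3 = 1.31

1.31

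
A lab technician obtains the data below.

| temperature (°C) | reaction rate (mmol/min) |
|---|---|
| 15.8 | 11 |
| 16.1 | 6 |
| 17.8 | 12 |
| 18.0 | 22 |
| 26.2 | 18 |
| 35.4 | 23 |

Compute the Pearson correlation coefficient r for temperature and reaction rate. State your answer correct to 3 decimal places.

0.698

n = 6, Σx = 129.3, Σy = 92, Σxy = 2165.8, Σx² = 3089.29, Σy² = 1638
Sxx = Σx² − (Σx)²/n = 3089.29 − 2786.415 = 302.875
Sxy = Σxy − (Σx)(Σy)/n = 2165.8 − 1982.6 = 183.2
Syy = Σy² − (Σy)²/n = 1638 − 1410.666667 = 227.333333
r = Sxy/√(Sxx·Syy) = 183.2/√(68853.583333) = 183.2/262.399663 = 0.698172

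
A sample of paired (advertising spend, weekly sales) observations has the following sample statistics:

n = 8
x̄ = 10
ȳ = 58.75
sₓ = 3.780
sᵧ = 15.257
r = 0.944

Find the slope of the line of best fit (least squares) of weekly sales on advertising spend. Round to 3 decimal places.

3.810

b = r · sᵧ/sₓ = 0.944 · 15.257/3.78 = 3.810214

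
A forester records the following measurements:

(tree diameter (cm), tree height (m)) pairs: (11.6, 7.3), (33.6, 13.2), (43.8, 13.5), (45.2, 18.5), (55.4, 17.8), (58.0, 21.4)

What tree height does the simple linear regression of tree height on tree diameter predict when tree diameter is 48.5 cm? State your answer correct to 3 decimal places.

17.286

n = 6, Σx = 247.6, Σy = 91.7, Σxy = 4183.02, Σx² = 11658.16
Sxx = Σx² − (Σx)²/n = 11658.16 − 10217.626667 = 1440.533333
Sxy = Σxy − (Σx)(Σy)/n = 4183.02 − 3784.153333 = 398.866667
b = Sxy/Sxx = 398.866667/1440.533333 = 0.276888
a = ȳ − b·x̄ = 15.283333 − 0.276888·41.266667 = 3.857081
ŷ(48.5) = a + b·48.5 = 3.857081 + 0.276888·48.5 = 17.286158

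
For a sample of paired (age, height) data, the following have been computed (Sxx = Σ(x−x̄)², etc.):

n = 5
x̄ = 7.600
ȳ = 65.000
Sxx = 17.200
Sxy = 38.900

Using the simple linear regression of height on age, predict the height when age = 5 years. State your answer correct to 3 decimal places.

59.120

b = Sxy/Sxx = 38.9/17.2 = 2.261628
a = ȳ − b·x̄ = 65 − 2.261628·7.6 = 47.811628
ŷ(5) = a + b·5 = 47.811628 + 2.261628·5 = 59.119767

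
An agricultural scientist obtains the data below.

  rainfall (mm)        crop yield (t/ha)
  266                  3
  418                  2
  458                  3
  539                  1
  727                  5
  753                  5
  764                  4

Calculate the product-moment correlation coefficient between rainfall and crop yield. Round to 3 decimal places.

0.638

n = 7, Σx = 3925, Σy = 23, Σxy = 14003, Σx² = 2424999, Σy² = 89
Sxx = Σx² − (Σx)²/n = 2424999 − 2200803.571429 = 224195.428571
Sxy = Σxy − (Σx)(Σy)/n = 14003 − 12896.428571 = 1106.571429
Syy = Σy² − (Σy)²/n = 89 − 75.571429 = 13.428571
r = Sxy/√(Sxx·Syy) = 1106.571429/√(3010624.326531) = 1106.571429/1735.115076 = 0.637751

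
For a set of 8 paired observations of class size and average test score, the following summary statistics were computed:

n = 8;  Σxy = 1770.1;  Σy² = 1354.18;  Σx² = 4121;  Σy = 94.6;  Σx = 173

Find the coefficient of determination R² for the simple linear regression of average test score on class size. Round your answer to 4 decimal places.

0.8491

Sxx = Σx² − (Σx)²/n = 4121 − 3741.125 = 379.875
Sxy = Σxy − (Σx)(Σy)/n = 1770.1 − 2045.725 = -275.625
Syy = Σy² − (Σy)²/n = 1354.18 − 1118.645 = 235.535
R² = Sxy²/(Sxx·Syy) = (-275.625)²/(379.875·235.535) = 0.849065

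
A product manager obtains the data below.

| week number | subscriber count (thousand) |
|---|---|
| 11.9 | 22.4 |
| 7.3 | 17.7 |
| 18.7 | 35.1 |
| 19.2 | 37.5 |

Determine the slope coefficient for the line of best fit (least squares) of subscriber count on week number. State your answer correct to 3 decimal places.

1.665

n = 4, Σx = 57.1, Σy = 112.7, Σxy = 1772.14, Σx² = 913.23
Sxx = Σx² − (Σx)²/n = 913.23 − 815.1025 = 98.1275
Sxy = Σxy − (Σx)(Σy)/n = 1772.14 − 1608.7925 = 163.3475
b = Sxy/Sxx = 163.3475/98.1275 = 1.664645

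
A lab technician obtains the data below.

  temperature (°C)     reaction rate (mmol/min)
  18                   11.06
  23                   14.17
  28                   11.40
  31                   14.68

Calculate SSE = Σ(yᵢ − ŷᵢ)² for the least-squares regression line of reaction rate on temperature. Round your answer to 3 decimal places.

n = 4, Σx = 100, Σy = 51.31, Σxy = 1299.27, Σx² = 2598, Σy² = 668.5749
Sxx = Σx² − (Σx)²/n = 2598 − 2500 = 98
Sxy = Σxy − (Σx)(Σy)/n = 1299.27 − 1282.75 = 16.52
Syy = Σy² − (Σy)²/n = 668.5749 − 658.179025 = 10.395875
b = Sxy/Sxx = 16.52/98 = 0.168571
SSE = Syy − b·Sxy = 10.395875 − 0.168571·16.52 = 7.611075

7.611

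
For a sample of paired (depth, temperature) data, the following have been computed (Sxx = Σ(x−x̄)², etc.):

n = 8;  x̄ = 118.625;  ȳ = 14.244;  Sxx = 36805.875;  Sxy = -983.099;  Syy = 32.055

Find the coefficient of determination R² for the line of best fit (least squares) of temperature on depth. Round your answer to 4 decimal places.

R² = Sxy²/(Sxx·Syy) = (-983.099)²/(36805.875·32.055) = 0.819184

0.8192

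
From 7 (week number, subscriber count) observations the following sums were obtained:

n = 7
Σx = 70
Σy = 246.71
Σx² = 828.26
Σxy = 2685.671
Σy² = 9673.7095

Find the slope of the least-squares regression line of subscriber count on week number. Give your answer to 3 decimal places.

Sxx = Σx² − (Σx)²/n = 828.26 − 700 = 128.26
Sxy = Σxy − (Σx)(Σy)/n = 2685.671 − 2467.1 = 218.571
b = Sxy/Sxx = 218.571/128.26 = 1.704124

1.704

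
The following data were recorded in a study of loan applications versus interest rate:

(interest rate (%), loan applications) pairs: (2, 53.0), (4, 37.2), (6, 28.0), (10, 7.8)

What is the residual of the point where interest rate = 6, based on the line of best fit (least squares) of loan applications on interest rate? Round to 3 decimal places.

n = 4, Σx = 22, Σy = 126, Σxy = 500.8, Σx² = 156
Sxx = Σx² − (Σx)²/n = 156 − 121 = 35
Sxy = Σxy − (Σx)(Σy)/n = 500.8 − 693 = -192.2
b = Sxy/Sxx = -192.2/35 = -5.491429
a = ȳ − b·x̄ = 31.5 − (-5.491429)·5.5 = 61.702857
ŷ(6) = 61.702857 + (-5.491429)·6 = 28.754286
residual = y − ŷ = 28.0 − 28.754286 = -0.754286

-0.754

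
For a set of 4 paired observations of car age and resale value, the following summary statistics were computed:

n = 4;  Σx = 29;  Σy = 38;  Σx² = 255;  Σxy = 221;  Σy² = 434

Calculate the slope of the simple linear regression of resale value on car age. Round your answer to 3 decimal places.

Sxx = Σx² − (Σx)²/n = 255 − 210.25 = 44.75
Sxy = Σxy − (Σx)(Σy)/n = 221 − 275.5 = -54.5
b = Sxy/Sxx = -54.5/44.75 = -1.217877

-1.218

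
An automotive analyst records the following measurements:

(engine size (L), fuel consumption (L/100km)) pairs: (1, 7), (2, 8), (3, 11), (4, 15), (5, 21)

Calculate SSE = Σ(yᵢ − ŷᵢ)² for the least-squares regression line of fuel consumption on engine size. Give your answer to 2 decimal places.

n = 5, Σx = 15, Σy = 62, Σxy = 221, Σx² = 55, Σy² = 900
Sxx = Σx² − (Σx)²/n = 55 − 45 = 10
Sxy = Σxy − (Σx)(Σy)/n = 221 − 186 = 35
Syy = Σy² − (Σy)²/n = 900 − 768.8 = 131.2
b = Sxy/Sxx = 35/10 = 3.5
SSE = Syy − b·Sxy = 131.2 − 3.5·35 = 8.7

8.70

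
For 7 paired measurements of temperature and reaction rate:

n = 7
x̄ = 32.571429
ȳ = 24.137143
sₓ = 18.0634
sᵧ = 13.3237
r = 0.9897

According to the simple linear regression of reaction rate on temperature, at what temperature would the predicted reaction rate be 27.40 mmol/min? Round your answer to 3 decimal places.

37.041

b = r · sᵧ/sₓ = 0.9897 · 13.3237/18.0634 = 0.730010
a = ȳ − b·x̄ = 24.137143 − 0.730010·32.571429 = 0.359668
Set a + b·x = 27.40: x = (27.40 − 0.359668) / 0.730010 = 37.041034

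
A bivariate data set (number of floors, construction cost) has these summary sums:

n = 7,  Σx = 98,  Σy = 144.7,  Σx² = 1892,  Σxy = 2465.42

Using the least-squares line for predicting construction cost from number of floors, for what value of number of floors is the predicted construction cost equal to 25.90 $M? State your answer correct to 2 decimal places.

20.18

Sxx = Σx² − (Σx)²/n = 1892 − 1372 = 520
Sxy = Σxy − (Σx)(Σy)/n = 2465.42 − 2025.8 = 439.62
b = Sxy/Sxx = 439.62/520 = 0.845423
a = ȳ − b·x̄ = 20.671429 − 0.845423·14 = 8.835505
Set a + b·x = 25.90: x = (25.90 − 8.835505) / 0.845423 = 20.184562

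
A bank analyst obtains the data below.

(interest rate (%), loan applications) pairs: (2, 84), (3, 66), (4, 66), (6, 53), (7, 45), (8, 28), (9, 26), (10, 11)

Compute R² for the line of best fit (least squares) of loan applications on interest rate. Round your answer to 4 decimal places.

0.9661

n = 8, Σx = 49, Σy = 379, Σxy = 1831, Σx² = 359, Σy² = 22183
Sxx = Σx² − (Σx)²/n = 359 − 300.125 = 58.875
Sxy = Σxy − (Σx)(Σy)/n = 1831 − 2321.375 = -490.375
Syy = Σy² − (Σy)²/n = 22183 − 17955.125 = 4227.875
R² = Sxy²/(Sxx·Syy) = (-490.375)²/(58.875·4227.875) = 0.966059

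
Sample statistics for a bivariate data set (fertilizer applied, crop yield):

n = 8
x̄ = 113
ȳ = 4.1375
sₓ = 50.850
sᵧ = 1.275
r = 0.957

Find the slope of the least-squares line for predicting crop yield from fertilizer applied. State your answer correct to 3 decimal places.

b = r · sᵧ/sₓ = 0.957 · 1.275/50.85 = 0.023996

0.024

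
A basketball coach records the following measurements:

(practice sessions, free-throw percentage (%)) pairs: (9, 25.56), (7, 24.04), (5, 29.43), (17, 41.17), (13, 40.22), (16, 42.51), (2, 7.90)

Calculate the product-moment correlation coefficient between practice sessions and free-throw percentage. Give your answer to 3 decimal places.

0.912

n = 7, Σx = 69, Σy = 210.83, Σxy = 2464.18, Σx² = 873, Σy² = 7279.4875
Sxx = Σx² − (Σx)²/n = 873 − 680.142857 = 192.857143
Sxy = Σxy − (Σx)(Σy)/n = 2464.18 − 2078.181429 = 385.998571
Syy = Σy² − (Σy)²/n = 7279.4875 − 6349.898414 = 929.589086
r = Sxy/√(Sxx·Syy) = 385.998571/√(179277.895102) = 385.998571/423.412205 = 0.911638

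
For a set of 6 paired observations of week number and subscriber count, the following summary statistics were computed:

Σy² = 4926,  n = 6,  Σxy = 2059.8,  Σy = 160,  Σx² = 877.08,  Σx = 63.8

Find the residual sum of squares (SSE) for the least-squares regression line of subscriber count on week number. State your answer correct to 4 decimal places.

Sxx = Σx² − (Σx)²/n = 877.08 − 678.406667 = 198.673333
Sxy = Σxy − (Σx)(Σy)/n = 2059.8 − 1701.333333 = 358.466667
Syy = Σy² − (Σy)²/n = 4926 − 4266.666667 = 659.333333
b = Sxy/Sxx = 358.466667/198.673333 = 1.804302
SSE = Syy − b·Sxy = 659.333333 − 1.804302·358.466667 = 12.551257

12.5513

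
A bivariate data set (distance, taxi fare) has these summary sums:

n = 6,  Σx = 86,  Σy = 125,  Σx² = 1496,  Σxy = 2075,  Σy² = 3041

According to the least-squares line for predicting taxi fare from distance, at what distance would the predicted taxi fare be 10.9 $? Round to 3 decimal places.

Sxx = Σx² − (Σx)²/n = 1496 − 1232.666667 = 263.333333
Sxy = Σxy − (Σx)(Σy)/n = 2075 − 1791.666667 = 283.333333
b = Sxy/Sxx = 283.333333/263.333333 = 1.075949
a = ȳ − b·x̄ = 20.833333 − 1.075949·14.333333 = 5.411392
Set a + b·x = 10.9: x = (10.9 − 5.411392) / 1.075949 = 5.101176

5.101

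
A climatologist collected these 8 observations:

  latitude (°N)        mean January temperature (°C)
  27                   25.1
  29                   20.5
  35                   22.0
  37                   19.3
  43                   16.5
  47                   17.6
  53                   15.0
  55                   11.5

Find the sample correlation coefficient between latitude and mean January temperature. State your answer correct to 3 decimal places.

n = 8, Σx = 326, Σy = 147.5, Σxy = 5720.5, Σx² = 14056, Σy² = 2846.01
Sxx = Σx² − (Σx)²/n = 14056 − 13284.5 = 771.5
Sxy = Σxy − (Σx)(Σy)/n = 5720.5 − 6010.625 = -290.125
Syy = Σy² − (Σy)²/n = 2846.01 − 2719.53125 = 126.47875
r = Sxy/√(Sxx·Syy) = -290.125/√(97578.355625) = -290.125/312.375344 = -0.928770

-0.929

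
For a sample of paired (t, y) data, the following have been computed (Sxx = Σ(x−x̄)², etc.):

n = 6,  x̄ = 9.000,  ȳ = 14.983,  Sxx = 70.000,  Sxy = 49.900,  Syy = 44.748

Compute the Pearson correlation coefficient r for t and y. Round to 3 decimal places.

0.892

r = Sxy/√(Sxx·Syy) = 49.9/√(3132.36) = 49.9/55.967491 = 0.891589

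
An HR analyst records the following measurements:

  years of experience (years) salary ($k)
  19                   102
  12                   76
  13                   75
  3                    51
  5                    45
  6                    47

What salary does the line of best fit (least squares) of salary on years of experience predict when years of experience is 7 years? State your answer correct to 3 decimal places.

56.444

n = 6, Σx = 58, Σy = 396, Σxy = 4485, Σx² = 744
Sxx = Σx² − (Σx)²/n = 744 − 560.666667 = 183.333333
Sxy = Σxy − (Σx)(Σy)/n = 4485 − 3828 = 657
b = Sxy/Sxx = 657/183.333333 = 3.583636
a = ȳ − b·x̄ = 66 − 3.583636·9.666667 = 31.358182
ŷ(7) = a + b·7 = 31.358182 + 3.583636·7 = 56.443636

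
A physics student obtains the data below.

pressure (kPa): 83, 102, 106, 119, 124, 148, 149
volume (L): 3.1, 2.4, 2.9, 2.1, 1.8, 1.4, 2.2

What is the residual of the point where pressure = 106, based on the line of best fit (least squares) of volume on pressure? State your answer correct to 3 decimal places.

n = 7, Σx = 831, Σy = 15.9, Σxy = 1817.6, Σx² = 102171
Sxx = Σx² − (Σx)²/n = 102171 − 98651.571429 = 3519.428571
Sxy = Σxy − (Σx)(Σy)/n = 1817.6 − 1887.557143 = -69.957143
b = Sxy/Sxx = -69.957143/3519.428571 = -0.019877
a = ȳ − b·x̄ = 2.271429 − (-0.019877)·118.714286 = 4.631162
ŷ(106) = 4.631162 + (-0.019877)·106 = 2.524156
residual = y − ŷ = 2.9 − 2.524156 = 0.375844

0.376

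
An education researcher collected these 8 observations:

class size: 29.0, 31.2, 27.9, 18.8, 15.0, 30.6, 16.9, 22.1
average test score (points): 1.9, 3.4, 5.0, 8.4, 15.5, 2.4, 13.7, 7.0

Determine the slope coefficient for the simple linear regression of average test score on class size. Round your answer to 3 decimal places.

n = 8, Σx = 191.5, Σy = 57.3, Σxy = 1150.77, Σx² = 4881.67
Sxx = Σx² − (Σx)²/n = 4881.67 − 4584.03125 = 297.63875
Sxy = Σxy − (Σx)(Σy)/n = 1150.77 − 1371.61875 = -220.84875
b = Sxy/Sxx = -220.84875/297.63875 = -0.742003

-0.742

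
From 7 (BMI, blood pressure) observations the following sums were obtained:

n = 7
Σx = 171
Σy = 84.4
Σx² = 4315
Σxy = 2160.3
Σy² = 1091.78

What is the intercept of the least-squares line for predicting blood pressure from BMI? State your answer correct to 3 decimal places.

-5.420

Sxx = Σx² − (Σx)²/n = 4315 − 4177.285714 = 137.714286
Sxy = Σxy − (Σx)(Σy)/n = 2160.3 − 2061.771429 = 98.528571
b = Sxy/Sxx = 98.528571/137.714286 = 0.715456
a = ȳ − b·x̄ = 12.057143 − 0.715456·24.428571 = -5.420436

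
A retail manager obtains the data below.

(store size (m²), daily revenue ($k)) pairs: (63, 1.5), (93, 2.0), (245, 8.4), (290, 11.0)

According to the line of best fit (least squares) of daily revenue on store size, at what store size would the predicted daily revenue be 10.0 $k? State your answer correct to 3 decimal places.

n = 4, Σx = 691, Σy = 22.9, Σxy = 5528.5, Σx² = 156743
Sxx = Σx² − (Σx)²/n = 156743 − 119370.25 = 37372.75
Sxy = Σxy − (Σx)(Σy)/n = 5528.5 − 3955.975 = 1572.525
b = Sxy/Sxx = 1572.525/37372.75 = 0.042077
a = ȳ − b·x̄ = 5.725 − 0.042077·172.75 = -1.543764
Set a + b·x = 10.0: x = (10.0 − (-1.543764)) / 0.042077 = 274.349979

274.350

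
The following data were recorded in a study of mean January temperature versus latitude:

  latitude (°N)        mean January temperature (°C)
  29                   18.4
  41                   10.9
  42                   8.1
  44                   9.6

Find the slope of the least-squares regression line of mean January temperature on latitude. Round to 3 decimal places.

-0.651

n = 4, Σx = 156, Σy = 47, Σxy = 1743.1, Σx² = 6222
Sxx = Σx² − (Σx)²/n = 6222 − 6084 = 138
Sxy = Σxy − (Σx)(Σy)/n = 1743.1 − 1833 = -89.9
b = Sxy/Sxx = -89.9/138 = -0.651449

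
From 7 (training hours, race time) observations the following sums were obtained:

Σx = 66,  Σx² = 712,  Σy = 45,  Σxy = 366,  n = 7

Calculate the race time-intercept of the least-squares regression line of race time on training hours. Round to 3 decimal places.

12.554

Sxx = Σx² − (Σx)²/n = 712 − 622.285714 = 89.714286
Sxy = Σxy − (Σx)(Σy)/n = 366 − 424.285714 = -58.285714
b = Sxy/Sxx = -58.285714/89.714286 = -0.649682
a = ȳ − b·x̄ = 6.428571 − (-0.649682)·9.428571 = 12.554140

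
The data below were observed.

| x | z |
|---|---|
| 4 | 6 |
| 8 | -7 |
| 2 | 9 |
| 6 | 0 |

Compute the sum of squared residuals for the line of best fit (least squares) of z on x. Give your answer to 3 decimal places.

4.200

n = 4, Σx = 20, Σy = 8, Σxy = -14, Σx² = 120, Σy² = 166
Sxx = Σx² − (Σx)²/n = 120 − 100 = 20
Sxy = Σxy − (Σx)(Σy)/n = -14 − 40 = -54
Syy = Σy² − (Σy)²/n = 166 − 16 = 150
b = Sxy/Sxx = -54/20 = -2.7
SSE = Syy − b·Sxy = 150 − (-2.7)·(-54) = 4.2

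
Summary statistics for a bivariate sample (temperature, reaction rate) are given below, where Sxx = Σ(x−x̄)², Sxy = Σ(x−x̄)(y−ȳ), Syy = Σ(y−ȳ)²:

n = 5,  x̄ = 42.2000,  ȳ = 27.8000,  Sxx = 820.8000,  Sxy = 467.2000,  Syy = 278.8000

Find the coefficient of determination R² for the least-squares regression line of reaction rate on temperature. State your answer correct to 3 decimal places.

R² = Sxy²/(Sxx·Syy) = (467.2)²/(820.8·278.8) = 0.953840

0.954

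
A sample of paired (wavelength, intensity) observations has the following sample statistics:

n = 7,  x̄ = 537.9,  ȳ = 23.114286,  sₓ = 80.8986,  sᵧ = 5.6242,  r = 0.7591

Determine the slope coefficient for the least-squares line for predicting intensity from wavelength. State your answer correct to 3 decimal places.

b = r · sᵧ/sₓ = 0.7591 · 5.6242/80.8986 = 0.052774

0.053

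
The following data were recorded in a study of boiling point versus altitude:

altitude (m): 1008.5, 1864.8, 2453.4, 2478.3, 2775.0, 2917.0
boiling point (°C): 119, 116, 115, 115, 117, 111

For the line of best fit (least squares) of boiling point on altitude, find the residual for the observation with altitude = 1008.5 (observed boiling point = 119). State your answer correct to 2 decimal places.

0.05

n = 6, Σx = 13497, Σy = 693, Σxy = 1551935.8, Σx² = 32865207.74
Sxx = Σx² − (Σx)²/n = 32865207.74 − 30361501.5 = 2503706.24
Sxy = Σxy − (Σx)(Σy)/n = 1551935.8 − 1558903.5 = -6967.7
b = Sxy/Sxx = -6967.7/2503706.24 = -0.002783
a = ȳ − b·x̄ = 115.5 − (-0.002783)·2249.5 = 121.760256
ŷ(1008.5) = 121.760256 + (-0.002783)·1008.5 = 118.953646
residual = y − ŷ = 119 − 118.953646 = 0.046354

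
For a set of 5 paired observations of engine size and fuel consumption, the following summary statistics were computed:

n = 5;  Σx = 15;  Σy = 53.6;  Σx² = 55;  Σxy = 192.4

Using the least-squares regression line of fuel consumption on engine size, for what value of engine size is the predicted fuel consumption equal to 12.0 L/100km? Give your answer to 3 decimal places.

3.405

Sxx = Σx² − (Σx)²/n = 55 − 45 = 10
Sxy = Σxy − (Σx)(Σy)/n = 192.4 − 160.8 = 31.6
b = Sxy/Sxx = 31.6/10 = 3.16
a = ȳ − b·x̄ = 10.72 − 3.16·3 = 1.24
Set a + b·x = 12.0: x = (12.0 − 1.24) / 3.16 = 3.405063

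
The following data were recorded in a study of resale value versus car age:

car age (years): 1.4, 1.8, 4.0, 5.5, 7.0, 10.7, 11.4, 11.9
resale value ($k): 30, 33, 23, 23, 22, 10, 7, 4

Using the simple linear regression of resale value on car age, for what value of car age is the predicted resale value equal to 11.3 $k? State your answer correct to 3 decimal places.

9.823

n = 8, Σx = 53.7, Σy = 152, Σxy = 708.3, Σx² = 486.51
Sxx = Σx² − (Σx)²/n = 486.51 − 360.46125 = 126.04875
Sxy = Σxy − (Σx)(Σy)/n = 708.3 − 1020.3 = -312
b = Sxy/Sxx = -312/126.04875 = -2.475233
a = ȳ − b·x̄ = 19 − (-2.475233)·6.7125 = 35.615000
Set a + b·x = 11.3: x = (11.3 − 35.615000) / (-2.475233) = 9.823319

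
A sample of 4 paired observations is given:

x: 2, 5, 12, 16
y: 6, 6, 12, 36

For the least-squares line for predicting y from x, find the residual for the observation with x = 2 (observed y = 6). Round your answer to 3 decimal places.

n = 4, Σx = 35, Σy = 60, Σxy = 762, Σx² = 429
Sxx = Σx² − (Σx)²/n = 429 − 306.25 = 122.75
Sxy = Σxy − (Σx)(Σy)/n = 762 − 525 = 237
b = Sxy/Sxx = 237/122.75 = 1.930754
a = ȳ − b·x̄ = 15 − 1.930754·8.75 = -1.894094
ŷ(2) = -1.894094 + 1.930754·2 = 1.967413
residual = y − ŷ = 6 − 1.967413 = 4.032587

4.033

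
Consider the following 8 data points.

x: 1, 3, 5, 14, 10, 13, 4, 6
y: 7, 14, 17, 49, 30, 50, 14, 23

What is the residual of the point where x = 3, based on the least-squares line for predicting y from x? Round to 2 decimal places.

1.90

n = 8, Σx = 56, Σy = 204, Σxy = 1964, Σx² = 552
Sxx = Σx² − (Σx)²/n = 552 − 392 = 160
Sxy = Σxy − (Σx)(Σy)/n = 1964 − 1428 = 536
b = Sxy/Sxx = 536/160 = 3.35
a = ȳ − b·x̄ = 25.5 − 3.35·7 = 2.05
ŷ(3) = 2.05 + 3.35·3 = 12.1
residual = y − ŷ = 14 − 12.1 = 1.9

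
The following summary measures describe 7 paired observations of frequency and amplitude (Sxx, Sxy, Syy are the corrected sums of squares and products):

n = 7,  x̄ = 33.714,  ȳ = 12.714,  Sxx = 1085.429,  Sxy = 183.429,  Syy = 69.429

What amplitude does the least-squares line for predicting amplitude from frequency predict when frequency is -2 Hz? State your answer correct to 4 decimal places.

6.6786

b = Sxy/Sxx = 183.429/1085.429 = 0.168992
a = ȳ − b·x̄ = 12.714 − 0.168992·33.714 = 7.016598
ŷ(-2) = a + b·-2 = 7.016598 + 0.168992·(-2) = 6.678614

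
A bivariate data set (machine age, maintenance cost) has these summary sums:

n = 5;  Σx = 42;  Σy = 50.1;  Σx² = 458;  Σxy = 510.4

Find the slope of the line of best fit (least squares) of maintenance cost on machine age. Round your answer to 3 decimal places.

0.851

Sxx = Σx² − (Σx)²/n = 458 − 352.8 = 105.2
Sxy = Σxy − (Σx)(Σy)/n = 510.4 − 420.84 = 89.56
b = Sxy/Sxx = 89.56/105.2 = 0.851331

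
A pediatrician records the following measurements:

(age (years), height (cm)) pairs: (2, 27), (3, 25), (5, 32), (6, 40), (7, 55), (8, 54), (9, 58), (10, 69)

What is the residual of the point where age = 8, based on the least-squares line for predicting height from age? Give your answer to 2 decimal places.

n = 8, Σx = 50, Σy = 360, Σxy = 2558, Σx² = 368
Sxx = Σx² − (Σx)²/n = 368 − 312.5 = 55.5
Sxy = Σxy − (Σx)(Σy)/n = 2558 − 2250 = 308
b = Sxy/Sxx = 308/55.5 = 5.549550
a = ȳ − b·x̄ = 45 − 5.549550·6.25 = 10.315315
ŷ(8) = 10.315315 + 5.549550·8 = 54.711712
residual = y − ŷ = 54 − 54.711712 = -0.711712

-0.71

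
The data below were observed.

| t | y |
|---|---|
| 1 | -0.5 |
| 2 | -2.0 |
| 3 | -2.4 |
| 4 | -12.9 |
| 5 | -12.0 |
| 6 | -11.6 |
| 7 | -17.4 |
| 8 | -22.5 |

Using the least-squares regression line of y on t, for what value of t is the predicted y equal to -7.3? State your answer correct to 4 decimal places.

n = 8, Σx = 36, Σy = -81.3, Σxy = -494.7, Σx² = 204
Sxx = Σx² − (Σx)²/n = 204 − 162 = 42
Sxy = Σxy − (Σx)(Σy)/n = -494.7 − (-365.85) = -128.85
b = Sxy/Sxx = -128.85/42 = -3.067857
a = ȳ − b·x̄ = -10.1625 − (-3.067857)·4.5 = 3.642857
Set a + b·x = -7.3: x = (-7.3 − 3.642857) / (-3.067857) = 3.566938

3.5669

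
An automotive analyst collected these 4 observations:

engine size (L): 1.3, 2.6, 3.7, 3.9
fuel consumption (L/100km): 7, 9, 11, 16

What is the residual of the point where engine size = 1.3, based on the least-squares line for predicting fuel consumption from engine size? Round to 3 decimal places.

0.649

n = 4, Σx = 11.5, Σy = 43, Σxy = 135.6, Σx² = 37.35
Sxx = Σx² − (Σx)²/n = 37.35 − 33.0625 = 4.2875
Sxy = Σxy − (Σx)(Σy)/n = 135.6 − 123.625 = 11.975
b = Sxy/Sxx = 11.975/4.2875 = 2.793003
a = ȳ − b·x̄ = 10.75 − 2.793003·2.875 = 2.720117
ŷ(1.3) = 2.720117 + 2.793003·1.3 = 6.351020
residual = y − ŷ = 7 − 6.351020 = 0.648980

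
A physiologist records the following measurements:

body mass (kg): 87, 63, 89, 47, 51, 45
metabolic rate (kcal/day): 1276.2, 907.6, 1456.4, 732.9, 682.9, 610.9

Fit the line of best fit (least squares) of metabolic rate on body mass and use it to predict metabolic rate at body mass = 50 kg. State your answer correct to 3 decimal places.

710.396

n = 6, Σx = 382, Σy = 5666.9, Σxy = 394592.5, Σx² = 26294
Sxx = Σx² − (Σx)²/n = 26294 − 24320.666667 = 1973.333333
Sxy = Σxy − (Σx)(Σy)/n = 394592.5 − 360792.633333 = 33799.866667
b = Sxy/Sxx = 33799.866667/1973.333333 = 17.128311
a = ȳ − b·x̄ = 944.483333 − 17.128311·63.666667 = -146.019122
ŷ(50) = a + b·50 = -146.019122 + 17.128311·50 = 710.396419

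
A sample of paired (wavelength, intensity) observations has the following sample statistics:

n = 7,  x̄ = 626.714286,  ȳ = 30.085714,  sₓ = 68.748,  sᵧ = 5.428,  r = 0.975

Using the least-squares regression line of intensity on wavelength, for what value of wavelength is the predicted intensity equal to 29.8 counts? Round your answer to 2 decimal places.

623.00

b = r · sᵧ/sₓ = 0.975 · 5.428/68.748 = 0.076981
a = ȳ − b·x̄ = 30.085714 − 0.076981·626.714286 = -18.159472
Set a + b·x = 29.8: x = (29.8 − (-18.159472)) / 0.076981 = 623.002806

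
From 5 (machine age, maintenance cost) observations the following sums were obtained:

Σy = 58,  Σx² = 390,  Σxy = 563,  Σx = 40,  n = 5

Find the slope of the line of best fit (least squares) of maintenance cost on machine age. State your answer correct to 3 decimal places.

Sxx = Σx² − (Σx)²/n = 390 − 320 = 70
Sxy = Σxy − (Σx)(Σy)/n = 563 − 464 = 99
b = Sxy/Sxx = 99/70 = 1.414286

1.414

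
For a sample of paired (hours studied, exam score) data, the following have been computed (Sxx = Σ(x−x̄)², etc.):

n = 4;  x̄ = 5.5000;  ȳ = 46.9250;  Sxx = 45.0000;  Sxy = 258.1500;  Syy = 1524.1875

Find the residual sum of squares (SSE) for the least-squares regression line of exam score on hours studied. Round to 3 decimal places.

43.267

b = Sxy/Sxx = 258.15/45 = 5.736667
SSE = Syy − b·Sxy = 1524.1875 − 5.736667·258.15 = 43.267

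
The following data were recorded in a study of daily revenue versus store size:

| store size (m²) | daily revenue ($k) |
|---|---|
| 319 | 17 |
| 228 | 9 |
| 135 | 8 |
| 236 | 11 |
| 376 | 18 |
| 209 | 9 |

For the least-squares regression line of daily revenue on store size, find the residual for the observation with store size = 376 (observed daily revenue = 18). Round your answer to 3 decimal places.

n = 6, Σx = 1503, Σy = 72, Σxy = 19800, Σx² = 412723
Sxx = Σx² − (Σx)²/n = 412723 − 376501.5 = 36221.5
Sxy = Σxy − (Σx)(Σy)/n = 19800 − 18036 = 1764
b = Sxy/Sxx = 1764/36221.5 = 0.048700
a = ȳ − b·x̄ = 12 − 0.048700·250.5 = -0.199440
ŷ(376) = -0.199440 + 0.048700·376 = 18.111895
residual = y − ŷ = 18 − 18.111895 = -0.111895

-0.112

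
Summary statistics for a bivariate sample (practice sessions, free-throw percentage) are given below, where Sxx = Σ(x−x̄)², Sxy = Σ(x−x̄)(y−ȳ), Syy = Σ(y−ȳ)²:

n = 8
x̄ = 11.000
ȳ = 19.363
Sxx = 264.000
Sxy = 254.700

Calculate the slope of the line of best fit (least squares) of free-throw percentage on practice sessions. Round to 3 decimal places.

0.965

b = Sxy/Sxx = 254.7/264 = 0.964773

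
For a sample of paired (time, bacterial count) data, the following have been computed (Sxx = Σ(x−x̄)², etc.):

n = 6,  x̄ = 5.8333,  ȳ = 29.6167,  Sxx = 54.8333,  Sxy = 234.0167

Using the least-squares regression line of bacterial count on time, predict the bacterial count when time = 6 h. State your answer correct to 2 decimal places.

30.33

b = Sxy/Sxx = 234.0167/54.8333 = 4.267784
a = ȳ − b·x̄ = 29.6167 − 4.267784·5.8333 = 4.721434
ŷ(6) = a + b·6 = 4.721434 + 4.267784·6 = 30.328140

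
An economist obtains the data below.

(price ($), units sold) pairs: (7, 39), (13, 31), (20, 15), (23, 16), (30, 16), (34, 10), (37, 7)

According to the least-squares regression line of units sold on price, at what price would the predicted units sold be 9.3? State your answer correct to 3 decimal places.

33.454

n = 7, Σx = 164, Σy = 134, Σxy = 2423, Σx² = 4572
Sxx = Σx² − (Σx)²/n = 4572 − 3842.285714 = 729.714286
Sxy = Σxy − (Σx)(Σy)/n = 2423 − 3139.428571 = -716.428571
b = Sxy/Sxx = -716.428571/729.714286 = -0.981793
a = ȳ − b·x̄ = 19.142857 − (-0.981793)·23.428571 = 42.144871
Set a + b·x = 9.3: x = (9.3 − 42.144871) / (-0.981793) = 33.453958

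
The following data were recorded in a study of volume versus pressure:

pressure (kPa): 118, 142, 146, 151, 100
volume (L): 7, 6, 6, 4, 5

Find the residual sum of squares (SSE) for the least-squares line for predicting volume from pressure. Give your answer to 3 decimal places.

4.960

n = 5, Σx = 657, Σy = 28, Σxy = 3658, Σx² = 88205, Σy² = 162
Sxx = Σx² − (Σx)²/n = 88205 − 86329.8 = 1875.2
Sxy = Σxy − (Σx)(Σy)/n = 3658 − 3679.2 = -21.2
Syy = Σy² − (Σy)²/n = 162 − 156.8 = 5.2
b = Sxy/Sxx = -21.2/1875.2 = -0.011305
SSE = Syy − b·Sxy = 5.2 − (-0.011305)·(-21.2) = 4.960324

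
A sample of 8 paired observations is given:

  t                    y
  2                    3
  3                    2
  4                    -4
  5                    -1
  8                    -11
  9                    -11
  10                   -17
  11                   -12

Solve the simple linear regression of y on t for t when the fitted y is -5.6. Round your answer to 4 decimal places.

n = 8, Σx = 52, Σy = -51, Σxy = -498, Σx² = 420
Sxx = Σx² − (Σx)²/n = 420 − 338 = 82
Sxy = Σxy − (Σx)(Σy)/n = -498 − (-331.5) = -166.5
b = Sxy/Sxx = -166.5/82 = -2.030488
a = ȳ − b·x̄ = -6.375 − (-2.030488)·6.5 = 6.823171
Set a + b·x = -5.6: x = (-5.6 − 6.823171) / (-2.030488) = 6.118318

6.1183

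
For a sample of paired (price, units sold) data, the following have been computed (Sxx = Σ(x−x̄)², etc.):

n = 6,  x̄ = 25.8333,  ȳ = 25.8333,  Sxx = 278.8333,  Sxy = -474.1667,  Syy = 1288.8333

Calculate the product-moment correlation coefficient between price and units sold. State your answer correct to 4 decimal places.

r = Sxy/√(Sxx·Syy) = -474.1667/√(359369.642189) = -474.1667/599.474472 = -0.790971

-0.7910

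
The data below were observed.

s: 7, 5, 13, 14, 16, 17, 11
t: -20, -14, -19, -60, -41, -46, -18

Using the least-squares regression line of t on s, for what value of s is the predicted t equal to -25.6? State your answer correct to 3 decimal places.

n = 7, Σx = 83, Σy = -218, Σxy = -2933, Σx² = 1105
Sxx = Σx² − (Σx)²/n = 1105 − 984.142857 = 120.857143
Sxy = Σxy − (Σx)(Σy)/n = -2933 − (-2584.857143) = -348.142857
b = Sxy/Sxx = -348.142857/120.857143 = -2.880615
a = ȳ − b·x̄ = -31.142857 − (-2.880615)·11.857143 = 3.013002
Set a + b·x = -25.6: x = (-25.6 − 3.013002) / (-2.880615) = 9.932950

9.933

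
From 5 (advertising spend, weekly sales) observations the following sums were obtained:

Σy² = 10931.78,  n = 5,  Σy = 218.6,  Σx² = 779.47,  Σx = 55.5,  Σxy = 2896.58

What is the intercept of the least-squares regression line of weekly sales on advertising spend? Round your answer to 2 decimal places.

11.79

Sxx = Σx² − (Σx)²/n = 779.47 − 616.05 = 163.42
Sxy = Σxy − (Σx)(Σy)/n = 2896.58 − 2426.46 = 470.12
b = Sxy/Sxx = 470.12/163.42 = 2.876759
a = ȳ − b·x̄ = 43.72 − 2.876759·11.1 = 11.787972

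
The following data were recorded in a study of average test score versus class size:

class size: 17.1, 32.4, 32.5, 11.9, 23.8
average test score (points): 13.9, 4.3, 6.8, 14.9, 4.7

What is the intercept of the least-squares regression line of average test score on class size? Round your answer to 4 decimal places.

20.3253

n = 5, Σx = 117.7, Σy = 44.6, Σxy = 887.18, Σx² = 3106.47
Sxx = Σx² − (Σx)²/n = 3106.47 − 2770.658 = 335.812
Sxy = Σxy − (Σx)(Σy)/n = 887.18 − 1049.884 = -162.704
b = Sxy/Sxx = -162.704/335.812 = -0.484509
a = ȳ − b·x̄ = 8.92 − (-0.484509)·23.54 = 20.325346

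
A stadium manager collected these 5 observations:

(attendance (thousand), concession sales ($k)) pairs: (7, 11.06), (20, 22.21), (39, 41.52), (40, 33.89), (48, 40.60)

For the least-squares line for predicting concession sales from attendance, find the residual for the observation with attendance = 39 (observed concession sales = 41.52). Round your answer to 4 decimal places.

n = 5, Σx = 154, Σy = 149.28, Σxy = 5445.3, Σx² = 5874
Sxx = Σx² − (Σx)²/n = 5874 − 4743.2 = 1130.8
Sxy = Σxy − (Σx)(Σy)/n = 5445.3 − 4597.824 = 847.476
b = Sxy/Sxx = 847.476/1130.8 = 0.749448
a = ȳ − b·x̄ = 29.856 − 0.749448·30.8 = 6.772996
ŷ(39) = 6.772996 + 0.749448·39 = 36.001475
residual = y − ŷ = 41.52 − 36.001475 = 5.518525

5.5185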